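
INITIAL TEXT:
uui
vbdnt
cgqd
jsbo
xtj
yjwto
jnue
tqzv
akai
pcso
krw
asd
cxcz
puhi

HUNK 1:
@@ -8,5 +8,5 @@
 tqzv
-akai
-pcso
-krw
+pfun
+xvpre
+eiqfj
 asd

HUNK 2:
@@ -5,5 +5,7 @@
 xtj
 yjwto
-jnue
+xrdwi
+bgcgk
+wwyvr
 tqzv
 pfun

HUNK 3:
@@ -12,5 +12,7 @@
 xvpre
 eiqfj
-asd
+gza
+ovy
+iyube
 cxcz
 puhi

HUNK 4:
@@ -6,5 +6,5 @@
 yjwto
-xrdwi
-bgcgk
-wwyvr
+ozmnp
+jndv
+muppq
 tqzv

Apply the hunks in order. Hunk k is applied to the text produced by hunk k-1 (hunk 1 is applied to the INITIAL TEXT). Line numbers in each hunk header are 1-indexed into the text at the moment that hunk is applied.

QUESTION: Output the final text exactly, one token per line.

Hunk 1: at line 8 remove [akai,pcso,krw] add [pfun,xvpre,eiqfj] -> 14 lines: uui vbdnt cgqd jsbo xtj yjwto jnue tqzv pfun xvpre eiqfj asd cxcz puhi
Hunk 2: at line 5 remove [jnue] add [xrdwi,bgcgk,wwyvr] -> 16 lines: uui vbdnt cgqd jsbo xtj yjwto xrdwi bgcgk wwyvr tqzv pfun xvpre eiqfj asd cxcz puhi
Hunk 3: at line 12 remove [asd] add [gza,ovy,iyube] -> 18 lines: uui vbdnt cgqd jsbo xtj yjwto xrdwi bgcgk wwyvr tqzv pfun xvpre eiqfj gza ovy iyube cxcz puhi
Hunk 4: at line 6 remove [xrdwi,bgcgk,wwyvr] add [ozmnp,jndv,muppq] -> 18 lines: uui vbdnt cgqd jsbo xtj yjwto ozmnp jndv muppq tqzv pfun xvpre eiqfj gza ovy iyube cxcz puhi

Answer: uui
vbdnt
cgqd
jsbo
xtj
yjwto
ozmnp
jndv
muppq
tqzv
pfun
xvpre
eiqfj
gza
ovy
iyube
cxcz
puhi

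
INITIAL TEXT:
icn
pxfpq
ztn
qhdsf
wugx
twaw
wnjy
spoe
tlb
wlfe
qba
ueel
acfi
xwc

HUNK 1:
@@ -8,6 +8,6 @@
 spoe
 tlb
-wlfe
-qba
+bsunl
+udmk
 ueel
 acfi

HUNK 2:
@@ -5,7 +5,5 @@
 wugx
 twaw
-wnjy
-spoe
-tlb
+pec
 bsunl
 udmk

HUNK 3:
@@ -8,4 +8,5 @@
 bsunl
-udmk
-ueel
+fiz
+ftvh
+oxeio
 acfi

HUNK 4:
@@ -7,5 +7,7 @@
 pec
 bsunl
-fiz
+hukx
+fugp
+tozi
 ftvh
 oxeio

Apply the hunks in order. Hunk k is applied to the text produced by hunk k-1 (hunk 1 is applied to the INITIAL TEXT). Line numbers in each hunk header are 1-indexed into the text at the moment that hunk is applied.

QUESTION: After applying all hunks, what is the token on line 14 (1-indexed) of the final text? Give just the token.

Hunk 1: at line 8 remove [wlfe,qba] add [bsunl,udmk] -> 14 lines: icn pxfpq ztn qhdsf wugx twaw wnjy spoe tlb bsunl udmk ueel acfi xwc
Hunk 2: at line 5 remove [wnjy,spoe,tlb] add [pec] -> 12 lines: icn pxfpq ztn qhdsf wugx twaw pec bsunl udmk ueel acfi xwc
Hunk 3: at line 8 remove [udmk,ueel] add [fiz,ftvh,oxeio] -> 13 lines: icn pxfpq ztn qhdsf wugx twaw pec bsunl fiz ftvh oxeio acfi xwc
Hunk 4: at line 7 remove [fiz] add [hukx,fugp,tozi] -> 15 lines: icn pxfpq ztn qhdsf wugx twaw pec bsunl hukx fugp tozi ftvh oxeio acfi xwc
Final line 14: acfi

Answer: acfi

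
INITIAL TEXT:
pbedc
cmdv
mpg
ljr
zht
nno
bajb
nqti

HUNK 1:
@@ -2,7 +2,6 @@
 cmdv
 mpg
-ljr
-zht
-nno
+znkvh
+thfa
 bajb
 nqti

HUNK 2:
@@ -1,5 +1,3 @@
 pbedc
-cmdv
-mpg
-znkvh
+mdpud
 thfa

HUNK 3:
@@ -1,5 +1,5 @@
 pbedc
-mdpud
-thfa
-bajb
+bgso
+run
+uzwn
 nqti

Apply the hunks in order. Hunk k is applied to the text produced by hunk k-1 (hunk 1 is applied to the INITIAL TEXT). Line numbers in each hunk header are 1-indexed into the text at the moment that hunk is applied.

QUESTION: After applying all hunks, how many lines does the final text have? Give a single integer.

Answer: 5

Derivation:
Hunk 1: at line 2 remove [ljr,zht,nno] add [znkvh,thfa] -> 7 lines: pbedc cmdv mpg znkvh thfa bajb nqti
Hunk 2: at line 1 remove [cmdv,mpg,znkvh] add [mdpud] -> 5 lines: pbedc mdpud thfa bajb nqti
Hunk 3: at line 1 remove [mdpud,thfa,bajb] add [bgso,run,uzwn] -> 5 lines: pbedc bgso run uzwn nqti
Final line count: 5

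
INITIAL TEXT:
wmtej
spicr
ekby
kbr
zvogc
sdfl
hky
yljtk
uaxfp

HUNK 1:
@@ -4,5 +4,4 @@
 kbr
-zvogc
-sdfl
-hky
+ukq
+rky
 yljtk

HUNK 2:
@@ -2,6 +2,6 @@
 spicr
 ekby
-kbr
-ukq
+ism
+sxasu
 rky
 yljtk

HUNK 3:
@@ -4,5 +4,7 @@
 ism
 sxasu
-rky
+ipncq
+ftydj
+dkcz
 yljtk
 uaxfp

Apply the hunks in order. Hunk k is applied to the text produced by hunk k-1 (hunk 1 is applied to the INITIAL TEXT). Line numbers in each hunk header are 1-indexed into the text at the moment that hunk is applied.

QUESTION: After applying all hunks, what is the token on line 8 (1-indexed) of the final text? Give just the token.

Answer: dkcz

Derivation:
Hunk 1: at line 4 remove [zvogc,sdfl,hky] add [ukq,rky] -> 8 lines: wmtej spicr ekby kbr ukq rky yljtk uaxfp
Hunk 2: at line 2 remove [kbr,ukq] add [ism,sxasu] -> 8 lines: wmtej spicr ekby ism sxasu rky yljtk uaxfp
Hunk 3: at line 4 remove [rky] add [ipncq,ftydj,dkcz] -> 10 lines: wmtej spicr ekby ism sxasu ipncq ftydj dkcz yljtk uaxfp
Final line 8: dkcz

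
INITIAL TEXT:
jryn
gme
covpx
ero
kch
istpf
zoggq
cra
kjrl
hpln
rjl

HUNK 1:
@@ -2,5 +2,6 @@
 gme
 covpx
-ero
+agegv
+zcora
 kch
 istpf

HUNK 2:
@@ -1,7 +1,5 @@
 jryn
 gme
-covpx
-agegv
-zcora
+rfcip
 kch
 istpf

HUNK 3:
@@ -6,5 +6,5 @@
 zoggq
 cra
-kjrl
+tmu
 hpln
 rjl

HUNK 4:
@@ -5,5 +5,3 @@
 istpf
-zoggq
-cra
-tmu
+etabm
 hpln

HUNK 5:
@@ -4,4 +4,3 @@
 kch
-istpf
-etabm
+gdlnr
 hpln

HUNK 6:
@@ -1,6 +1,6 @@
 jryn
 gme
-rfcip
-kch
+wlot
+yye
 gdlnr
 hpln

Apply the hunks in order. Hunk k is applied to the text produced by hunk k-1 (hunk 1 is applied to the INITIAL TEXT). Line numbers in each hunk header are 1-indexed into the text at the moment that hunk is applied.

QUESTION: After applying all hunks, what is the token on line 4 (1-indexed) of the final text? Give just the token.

Hunk 1: at line 2 remove [ero] add [agegv,zcora] -> 12 lines: jryn gme covpx agegv zcora kch istpf zoggq cra kjrl hpln rjl
Hunk 2: at line 1 remove [covpx,agegv,zcora] add [rfcip] -> 10 lines: jryn gme rfcip kch istpf zoggq cra kjrl hpln rjl
Hunk 3: at line 6 remove [kjrl] add [tmu] -> 10 lines: jryn gme rfcip kch istpf zoggq cra tmu hpln rjl
Hunk 4: at line 5 remove [zoggq,cra,tmu] add [etabm] -> 8 lines: jryn gme rfcip kch istpf etabm hpln rjl
Hunk 5: at line 4 remove [istpf,etabm] add [gdlnr] -> 7 lines: jryn gme rfcip kch gdlnr hpln rjl
Hunk 6: at line 1 remove [rfcip,kch] add [wlot,yye] -> 7 lines: jryn gme wlot yye gdlnr hpln rjl
Final line 4: yye

Answer: yye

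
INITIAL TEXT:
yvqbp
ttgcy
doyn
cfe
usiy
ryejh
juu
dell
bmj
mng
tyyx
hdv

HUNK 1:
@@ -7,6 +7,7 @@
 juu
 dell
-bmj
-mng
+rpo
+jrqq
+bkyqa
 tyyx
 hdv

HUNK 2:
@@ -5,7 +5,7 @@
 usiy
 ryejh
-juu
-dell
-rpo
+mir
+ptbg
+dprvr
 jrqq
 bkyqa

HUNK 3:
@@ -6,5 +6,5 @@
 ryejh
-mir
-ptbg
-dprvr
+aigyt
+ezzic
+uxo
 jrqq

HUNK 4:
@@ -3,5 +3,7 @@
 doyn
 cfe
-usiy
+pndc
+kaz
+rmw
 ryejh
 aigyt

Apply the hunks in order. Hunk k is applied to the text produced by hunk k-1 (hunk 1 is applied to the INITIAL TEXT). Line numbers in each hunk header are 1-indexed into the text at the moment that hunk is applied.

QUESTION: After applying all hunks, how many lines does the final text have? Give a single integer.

Hunk 1: at line 7 remove [bmj,mng] add [rpo,jrqq,bkyqa] -> 13 lines: yvqbp ttgcy doyn cfe usiy ryejh juu dell rpo jrqq bkyqa tyyx hdv
Hunk 2: at line 5 remove [juu,dell,rpo] add [mir,ptbg,dprvr] -> 13 lines: yvqbp ttgcy doyn cfe usiy ryejh mir ptbg dprvr jrqq bkyqa tyyx hdv
Hunk 3: at line 6 remove [mir,ptbg,dprvr] add [aigyt,ezzic,uxo] -> 13 lines: yvqbp ttgcy doyn cfe usiy ryejh aigyt ezzic uxo jrqq bkyqa tyyx hdv
Hunk 4: at line 3 remove [usiy] add [pndc,kaz,rmw] -> 15 lines: yvqbp ttgcy doyn cfe pndc kaz rmw ryejh aigyt ezzic uxo jrqq bkyqa tyyx hdv
Final line count: 15

Answer: 15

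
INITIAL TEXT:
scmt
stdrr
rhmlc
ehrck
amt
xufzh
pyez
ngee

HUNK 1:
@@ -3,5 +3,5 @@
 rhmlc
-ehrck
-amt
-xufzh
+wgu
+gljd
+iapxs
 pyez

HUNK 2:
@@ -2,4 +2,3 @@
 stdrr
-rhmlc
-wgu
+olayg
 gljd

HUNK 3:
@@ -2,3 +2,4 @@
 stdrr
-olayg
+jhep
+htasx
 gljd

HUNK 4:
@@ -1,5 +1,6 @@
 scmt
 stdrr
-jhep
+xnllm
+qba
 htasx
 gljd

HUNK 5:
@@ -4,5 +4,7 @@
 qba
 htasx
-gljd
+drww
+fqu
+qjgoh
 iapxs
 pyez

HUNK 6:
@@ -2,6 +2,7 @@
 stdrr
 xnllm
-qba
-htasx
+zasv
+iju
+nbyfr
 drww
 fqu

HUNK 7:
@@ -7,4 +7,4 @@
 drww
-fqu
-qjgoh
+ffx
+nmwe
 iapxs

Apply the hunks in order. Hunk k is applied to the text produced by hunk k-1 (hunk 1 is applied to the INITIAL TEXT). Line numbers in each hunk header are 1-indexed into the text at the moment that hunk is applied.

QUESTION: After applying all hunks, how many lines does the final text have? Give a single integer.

Answer: 12

Derivation:
Hunk 1: at line 3 remove [ehrck,amt,xufzh] add [wgu,gljd,iapxs] -> 8 lines: scmt stdrr rhmlc wgu gljd iapxs pyez ngee
Hunk 2: at line 2 remove [rhmlc,wgu] add [olayg] -> 7 lines: scmt stdrr olayg gljd iapxs pyez ngee
Hunk 3: at line 2 remove [olayg] add [jhep,htasx] -> 8 lines: scmt stdrr jhep htasx gljd iapxs pyez ngee
Hunk 4: at line 1 remove [jhep] add [xnllm,qba] -> 9 lines: scmt stdrr xnllm qba htasx gljd iapxs pyez ngee
Hunk 5: at line 4 remove [gljd] add [drww,fqu,qjgoh] -> 11 lines: scmt stdrr xnllm qba htasx drww fqu qjgoh iapxs pyez ngee
Hunk 6: at line 2 remove [qba,htasx] add [zasv,iju,nbyfr] -> 12 lines: scmt stdrr xnllm zasv iju nbyfr drww fqu qjgoh iapxs pyez ngee
Hunk 7: at line 7 remove [fqu,qjgoh] add [ffx,nmwe] -> 12 lines: scmt stdrr xnllm zasv iju nbyfr drww ffx nmwe iapxs pyez ngee
Final line count: 12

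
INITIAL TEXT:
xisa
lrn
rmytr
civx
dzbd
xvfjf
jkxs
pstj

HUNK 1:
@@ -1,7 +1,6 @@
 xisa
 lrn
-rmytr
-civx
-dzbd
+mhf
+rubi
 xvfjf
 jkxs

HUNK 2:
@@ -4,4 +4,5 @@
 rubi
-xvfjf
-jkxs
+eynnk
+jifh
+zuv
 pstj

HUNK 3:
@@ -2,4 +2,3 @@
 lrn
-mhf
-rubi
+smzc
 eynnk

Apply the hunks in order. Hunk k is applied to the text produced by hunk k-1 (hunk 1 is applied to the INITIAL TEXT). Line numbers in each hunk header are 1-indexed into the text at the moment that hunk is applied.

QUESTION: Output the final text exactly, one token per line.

Answer: xisa
lrn
smzc
eynnk
jifh
zuv
pstj

Derivation:
Hunk 1: at line 1 remove [rmytr,civx,dzbd] add [mhf,rubi] -> 7 lines: xisa lrn mhf rubi xvfjf jkxs pstj
Hunk 2: at line 4 remove [xvfjf,jkxs] add [eynnk,jifh,zuv] -> 8 lines: xisa lrn mhf rubi eynnk jifh zuv pstj
Hunk 3: at line 2 remove [mhf,rubi] add [smzc] -> 7 lines: xisa lrn smzc eynnk jifh zuv pstj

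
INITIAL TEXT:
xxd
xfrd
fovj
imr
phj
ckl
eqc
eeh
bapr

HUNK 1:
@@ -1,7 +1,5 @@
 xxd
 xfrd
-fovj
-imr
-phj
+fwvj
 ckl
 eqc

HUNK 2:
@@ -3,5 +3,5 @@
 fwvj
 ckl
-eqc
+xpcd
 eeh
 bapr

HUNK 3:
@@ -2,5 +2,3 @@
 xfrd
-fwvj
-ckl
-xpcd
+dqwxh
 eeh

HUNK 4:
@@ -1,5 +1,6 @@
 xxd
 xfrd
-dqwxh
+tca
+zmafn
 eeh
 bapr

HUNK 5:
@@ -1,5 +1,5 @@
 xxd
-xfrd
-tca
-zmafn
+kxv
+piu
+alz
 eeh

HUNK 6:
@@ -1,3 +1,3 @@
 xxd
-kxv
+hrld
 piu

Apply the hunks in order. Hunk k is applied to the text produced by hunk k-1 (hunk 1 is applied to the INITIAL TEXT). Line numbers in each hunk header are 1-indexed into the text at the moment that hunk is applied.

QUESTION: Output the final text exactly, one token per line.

Hunk 1: at line 1 remove [fovj,imr,phj] add [fwvj] -> 7 lines: xxd xfrd fwvj ckl eqc eeh bapr
Hunk 2: at line 3 remove [eqc] add [xpcd] -> 7 lines: xxd xfrd fwvj ckl xpcd eeh bapr
Hunk 3: at line 2 remove [fwvj,ckl,xpcd] add [dqwxh] -> 5 lines: xxd xfrd dqwxh eeh bapr
Hunk 4: at line 1 remove [dqwxh] add [tca,zmafn] -> 6 lines: xxd xfrd tca zmafn eeh bapr
Hunk 5: at line 1 remove [xfrd,tca,zmafn] add [kxv,piu,alz] -> 6 lines: xxd kxv piu alz eeh bapr
Hunk 6: at line 1 remove [kxv] add [hrld] -> 6 lines: xxd hrld piu alz eeh bapr

Answer: xxd
hrld
piu
alz
eeh
bapr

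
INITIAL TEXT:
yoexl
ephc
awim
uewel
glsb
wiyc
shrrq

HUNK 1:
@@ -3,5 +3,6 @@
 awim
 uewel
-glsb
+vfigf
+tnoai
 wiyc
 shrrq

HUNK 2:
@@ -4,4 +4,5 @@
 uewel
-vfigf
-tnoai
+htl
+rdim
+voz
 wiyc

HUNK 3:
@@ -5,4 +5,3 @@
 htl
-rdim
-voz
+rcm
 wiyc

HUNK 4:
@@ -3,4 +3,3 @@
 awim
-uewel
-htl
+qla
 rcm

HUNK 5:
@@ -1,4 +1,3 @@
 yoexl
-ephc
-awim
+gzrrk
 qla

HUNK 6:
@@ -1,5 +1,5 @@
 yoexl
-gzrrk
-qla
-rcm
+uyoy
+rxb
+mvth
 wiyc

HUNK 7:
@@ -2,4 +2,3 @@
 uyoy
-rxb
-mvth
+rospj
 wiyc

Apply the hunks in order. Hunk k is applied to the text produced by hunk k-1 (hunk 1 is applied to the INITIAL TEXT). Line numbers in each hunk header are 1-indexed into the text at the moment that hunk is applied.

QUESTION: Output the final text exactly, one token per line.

Hunk 1: at line 3 remove [glsb] add [vfigf,tnoai] -> 8 lines: yoexl ephc awim uewel vfigf tnoai wiyc shrrq
Hunk 2: at line 4 remove [vfigf,tnoai] add [htl,rdim,voz] -> 9 lines: yoexl ephc awim uewel htl rdim voz wiyc shrrq
Hunk 3: at line 5 remove [rdim,voz] add [rcm] -> 8 lines: yoexl ephc awim uewel htl rcm wiyc shrrq
Hunk 4: at line 3 remove [uewel,htl] add [qla] -> 7 lines: yoexl ephc awim qla rcm wiyc shrrq
Hunk 5: at line 1 remove [ephc,awim] add [gzrrk] -> 6 lines: yoexl gzrrk qla rcm wiyc shrrq
Hunk 6: at line 1 remove [gzrrk,qla,rcm] add [uyoy,rxb,mvth] -> 6 lines: yoexl uyoy rxb mvth wiyc shrrq
Hunk 7: at line 2 remove [rxb,mvth] add [rospj] -> 5 lines: yoexl uyoy rospj wiyc shrrq

Answer: yoexl
uyoy
rospj
wiyc
shrrq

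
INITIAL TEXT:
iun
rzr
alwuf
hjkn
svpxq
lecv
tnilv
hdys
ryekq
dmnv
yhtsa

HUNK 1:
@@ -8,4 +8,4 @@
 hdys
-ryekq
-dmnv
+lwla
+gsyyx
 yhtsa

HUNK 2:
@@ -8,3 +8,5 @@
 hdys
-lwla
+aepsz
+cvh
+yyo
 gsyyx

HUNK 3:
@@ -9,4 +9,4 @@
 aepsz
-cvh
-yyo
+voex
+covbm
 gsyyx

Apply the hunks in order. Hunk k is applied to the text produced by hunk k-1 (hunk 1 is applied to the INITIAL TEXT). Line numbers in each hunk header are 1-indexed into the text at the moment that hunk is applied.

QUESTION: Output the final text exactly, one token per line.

Hunk 1: at line 8 remove [ryekq,dmnv] add [lwla,gsyyx] -> 11 lines: iun rzr alwuf hjkn svpxq lecv tnilv hdys lwla gsyyx yhtsa
Hunk 2: at line 8 remove [lwla] add [aepsz,cvh,yyo] -> 13 lines: iun rzr alwuf hjkn svpxq lecv tnilv hdys aepsz cvh yyo gsyyx yhtsa
Hunk 3: at line 9 remove [cvh,yyo] add [voex,covbm] -> 13 lines: iun rzr alwuf hjkn svpxq lecv tnilv hdys aepsz voex covbm gsyyx yhtsa

Answer: iun
rzr
alwuf
hjkn
svpxq
lecv
tnilv
hdys
aepsz
voex
covbm
gsyyx
yhtsa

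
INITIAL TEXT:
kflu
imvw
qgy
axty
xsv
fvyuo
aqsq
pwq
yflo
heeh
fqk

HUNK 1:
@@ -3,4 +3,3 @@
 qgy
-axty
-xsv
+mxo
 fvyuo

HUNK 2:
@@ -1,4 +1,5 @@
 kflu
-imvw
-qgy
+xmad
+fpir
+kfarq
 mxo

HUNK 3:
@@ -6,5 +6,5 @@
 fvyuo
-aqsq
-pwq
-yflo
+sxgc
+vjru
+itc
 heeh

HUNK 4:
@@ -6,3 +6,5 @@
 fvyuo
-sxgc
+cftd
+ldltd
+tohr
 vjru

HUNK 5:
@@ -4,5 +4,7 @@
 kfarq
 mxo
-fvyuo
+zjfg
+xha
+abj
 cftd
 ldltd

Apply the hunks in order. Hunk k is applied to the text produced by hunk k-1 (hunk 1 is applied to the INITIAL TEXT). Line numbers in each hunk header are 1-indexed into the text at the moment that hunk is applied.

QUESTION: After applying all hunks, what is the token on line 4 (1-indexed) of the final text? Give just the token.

Answer: kfarq

Derivation:
Hunk 1: at line 3 remove [axty,xsv] add [mxo] -> 10 lines: kflu imvw qgy mxo fvyuo aqsq pwq yflo heeh fqk
Hunk 2: at line 1 remove [imvw,qgy] add [xmad,fpir,kfarq] -> 11 lines: kflu xmad fpir kfarq mxo fvyuo aqsq pwq yflo heeh fqk
Hunk 3: at line 6 remove [aqsq,pwq,yflo] add [sxgc,vjru,itc] -> 11 lines: kflu xmad fpir kfarq mxo fvyuo sxgc vjru itc heeh fqk
Hunk 4: at line 6 remove [sxgc] add [cftd,ldltd,tohr] -> 13 lines: kflu xmad fpir kfarq mxo fvyuo cftd ldltd tohr vjru itc heeh fqk
Hunk 5: at line 4 remove [fvyuo] add [zjfg,xha,abj] -> 15 lines: kflu xmad fpir kfarq mxo zjfg xha abj cftd ldltd tohr vjru itc heeh fqk
Final line 4: kfarq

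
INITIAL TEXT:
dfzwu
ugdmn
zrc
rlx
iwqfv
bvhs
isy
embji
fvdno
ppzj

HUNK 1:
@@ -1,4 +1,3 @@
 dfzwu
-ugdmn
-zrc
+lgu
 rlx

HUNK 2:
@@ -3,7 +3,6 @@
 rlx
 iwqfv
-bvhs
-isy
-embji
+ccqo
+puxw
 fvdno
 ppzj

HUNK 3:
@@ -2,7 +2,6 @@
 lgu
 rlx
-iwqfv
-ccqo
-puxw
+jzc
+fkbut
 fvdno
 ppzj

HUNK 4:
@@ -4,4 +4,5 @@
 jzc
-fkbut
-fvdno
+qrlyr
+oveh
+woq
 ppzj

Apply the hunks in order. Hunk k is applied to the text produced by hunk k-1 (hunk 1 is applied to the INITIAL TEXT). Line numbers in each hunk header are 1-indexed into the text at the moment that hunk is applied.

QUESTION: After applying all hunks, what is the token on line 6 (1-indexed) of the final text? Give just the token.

Answer: oveh

Derivation:
Hunk 1: at line 1 remove [ugdmn,zrc] add [lgu] -> 9 lines: dfzwu lgu rlx iwqfv bvhs isy embji fvdno ppzj
Hunk 2: at line 3 remove [bvhs,isy,embji] add [ccqo,puxw] -> 8 lines: dfzwu lgu rlx iwqfv ccqo puxw fvdno ppzj
Hunk 3: at line 2 remove [iwqfv,ccqo,puxw] add [jzc,fkbut] -> 7 lines: dfzwu lgu rlx jzc fkbut fvdno ppzj
Hunk 4: at line 4 remove [fkbut,fvdno] add [qrlyr,oveh,woq] -> 8 lines: dfzwu lgu rlx jzc qrlyr oveh woq ppzj
Final line 6: oveh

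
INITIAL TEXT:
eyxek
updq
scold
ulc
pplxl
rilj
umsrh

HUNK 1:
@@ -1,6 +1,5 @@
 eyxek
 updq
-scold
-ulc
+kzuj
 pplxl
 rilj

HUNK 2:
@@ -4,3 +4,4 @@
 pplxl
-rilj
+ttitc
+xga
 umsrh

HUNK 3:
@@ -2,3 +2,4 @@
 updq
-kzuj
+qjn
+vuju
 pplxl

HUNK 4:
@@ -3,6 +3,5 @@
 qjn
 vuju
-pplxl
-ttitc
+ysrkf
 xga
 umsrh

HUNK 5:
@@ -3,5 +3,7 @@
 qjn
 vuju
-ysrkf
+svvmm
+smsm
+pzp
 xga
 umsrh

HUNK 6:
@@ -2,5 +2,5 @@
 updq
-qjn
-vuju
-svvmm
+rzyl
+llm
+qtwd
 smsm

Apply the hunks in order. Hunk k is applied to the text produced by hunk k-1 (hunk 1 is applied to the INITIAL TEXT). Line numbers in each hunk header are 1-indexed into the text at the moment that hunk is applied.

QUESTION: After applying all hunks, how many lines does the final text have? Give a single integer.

Answer: 9

Derivation:
Hunk 1: at line 1 remove [scold,ulc] add [kzuj] -> 6 lines: eyxek updq kzuj pplxl rilj umsrh
Hunk 2: at line 4 remove [rilj] add [ttitc,xga] -> 7 lines: eyxek updq kzuj pplxl ttitc xga umsrh
Hunk 3: at line 2 remove [kzuj] add [qjn,vuju] -> 8 lines: eyxek updq qjn vuju pplxl ttitc xga umsrh
Hunk 4: at line 3 remove [pplxl,ttitc] add [ysrkf] -> 7 lines: eyxek updq qjn vuju ysrkf xga umsrh
Hunk 5: at line 3 remove [ysrkf] add [svvmm,smsm,pzp] -> 9 lines: eyxek updq qjn vuju svvmm smsm pzp xga umsrh
Hunk 6: at line 2 remove [qjn,vuju,svvmm] add [rzyl,llm,qtwd] -> 9 lines: eyxek updq rzyl llm qtwd smsm pzp xga umsrh
Final line count: 9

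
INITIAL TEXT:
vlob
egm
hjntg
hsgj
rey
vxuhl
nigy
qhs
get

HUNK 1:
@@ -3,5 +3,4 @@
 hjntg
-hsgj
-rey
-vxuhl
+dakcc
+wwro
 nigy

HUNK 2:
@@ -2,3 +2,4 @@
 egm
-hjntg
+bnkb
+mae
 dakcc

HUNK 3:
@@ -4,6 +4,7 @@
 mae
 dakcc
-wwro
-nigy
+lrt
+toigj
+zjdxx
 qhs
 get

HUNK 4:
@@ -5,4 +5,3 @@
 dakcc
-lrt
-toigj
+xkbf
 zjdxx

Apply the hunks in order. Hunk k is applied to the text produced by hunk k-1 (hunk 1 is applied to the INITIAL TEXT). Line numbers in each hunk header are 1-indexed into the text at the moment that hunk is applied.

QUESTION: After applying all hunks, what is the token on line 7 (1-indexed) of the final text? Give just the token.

Hunk 1: at line 3 remove [hsgj,rey,vxuhl] add [dakcc,wwro] -> 8 lines: vlob egm hjntg dakcc wwro nigy qhs get
Hunk 2: at line 2 remove [hjntg] add [bnkb,mae] -> 9 lines: vlob egm bnkb mae dakcc wwro nigy qhs get
Hunk 3: at line 4 remove [wwro,nigy] add [lrt,toigj,zjdxx] -> 10 lines: vlob egm bnkb mae dakcc lrt toigj zjdxx qhs get
Hunk 4: at line 5 remove [lrt,toigj] add [xkbf] -> 9 lines: vlob egm bnkb mae dakcc xkbf zjdxx qhs get
Final line 7: zjdxx

Answer: zjdxx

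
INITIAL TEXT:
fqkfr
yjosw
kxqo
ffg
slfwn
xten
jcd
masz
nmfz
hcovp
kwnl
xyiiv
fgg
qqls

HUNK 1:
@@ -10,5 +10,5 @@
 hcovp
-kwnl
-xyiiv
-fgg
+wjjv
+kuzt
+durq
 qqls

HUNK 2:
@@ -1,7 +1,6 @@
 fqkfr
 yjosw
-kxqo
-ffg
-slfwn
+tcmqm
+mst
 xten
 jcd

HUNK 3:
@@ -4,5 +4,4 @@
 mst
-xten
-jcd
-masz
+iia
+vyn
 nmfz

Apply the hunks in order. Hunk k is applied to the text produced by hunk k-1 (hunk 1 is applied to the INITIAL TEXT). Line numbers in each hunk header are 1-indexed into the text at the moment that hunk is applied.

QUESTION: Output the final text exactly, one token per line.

Answer: fqkfr
yjosw
tcmqm
mst
iia
vyn
nmfz
hcovp
wjjv
kuzt
durq
qqls

Derivation:
Hunk 1: at line 10 remove [kwnl,xyiiv,fgg] add [wjjv,kuzt,durq] -> 14 lines: fqkfr yjosw kxqo ffg slfwn xten jcd masz nmfz hcovp wjjv kuzt durq qqls
Hunk 2: at line 1 remove [kxqo,ffg,slfwn] add [tcmqm,mst] -> 13 lines: fqkfr yjosw tcmqm mst xten jcd masz nmfz hcovp wjjv kuzt durq qqls
Hunk 3: at line 4 remove [xten,jcd,masz] add [iia,vyn] -> 12 lines: fqkfr yjosw tcmqm mst iia vyn nmfz hcovp wjjv kuzt durq qqls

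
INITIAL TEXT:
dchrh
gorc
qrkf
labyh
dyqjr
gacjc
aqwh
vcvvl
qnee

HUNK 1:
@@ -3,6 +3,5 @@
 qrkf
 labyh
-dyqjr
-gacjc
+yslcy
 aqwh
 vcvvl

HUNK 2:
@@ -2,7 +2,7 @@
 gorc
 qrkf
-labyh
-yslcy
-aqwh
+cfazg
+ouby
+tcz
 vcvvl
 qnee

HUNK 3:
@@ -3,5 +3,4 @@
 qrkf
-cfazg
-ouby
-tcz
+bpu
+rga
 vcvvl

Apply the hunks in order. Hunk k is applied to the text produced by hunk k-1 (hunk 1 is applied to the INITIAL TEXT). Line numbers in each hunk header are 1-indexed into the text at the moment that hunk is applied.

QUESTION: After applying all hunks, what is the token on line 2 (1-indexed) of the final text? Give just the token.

Hunk 1: at line 3 remove [dyqjr,gacjc] add [yslcy] -> 8 lines: dchrh gorc qrkf labyh yslcy aqwh vcvvl qnee
Hunk 2: at line 2 remove [labyh,yslcy,aqwh] add [cfazg,ouby,tcz] -> 8 lines: dchrh gorc qrkf cfazg ouby tcz vcvvl qnee
Hunk 3: at line 3 remove [cfazg,ouby,tcz] add [bpu,rga] -> 7 lines: dchrh gorc qrkf bpu rga vcvvl qnee
Final line 2: gorc

Answer: gorc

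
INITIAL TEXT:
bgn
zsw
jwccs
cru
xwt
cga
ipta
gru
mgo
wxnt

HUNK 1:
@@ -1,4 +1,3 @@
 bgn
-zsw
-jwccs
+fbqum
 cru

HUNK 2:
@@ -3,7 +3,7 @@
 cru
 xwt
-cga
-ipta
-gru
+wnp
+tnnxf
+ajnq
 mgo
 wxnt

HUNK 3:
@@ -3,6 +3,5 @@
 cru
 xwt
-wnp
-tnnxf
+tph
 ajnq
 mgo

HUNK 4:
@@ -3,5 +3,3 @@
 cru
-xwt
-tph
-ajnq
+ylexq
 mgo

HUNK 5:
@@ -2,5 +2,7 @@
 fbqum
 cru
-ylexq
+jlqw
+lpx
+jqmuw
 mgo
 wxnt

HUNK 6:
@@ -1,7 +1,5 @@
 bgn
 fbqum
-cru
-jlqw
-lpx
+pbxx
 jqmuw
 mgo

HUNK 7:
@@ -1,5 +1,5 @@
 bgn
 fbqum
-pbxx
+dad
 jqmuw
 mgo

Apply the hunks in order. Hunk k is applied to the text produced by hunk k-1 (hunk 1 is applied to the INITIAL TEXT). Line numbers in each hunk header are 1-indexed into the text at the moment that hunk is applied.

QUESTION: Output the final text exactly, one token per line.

Answer: bgn
fbqum
dad
jqmuw
mgo
wxnt

Derivation:
Hunk 1: at line 1 remove [zsw,jwccs] add [fbqum] -> 9 lines: bgn fbqum cru xwt cga ipta gru mgo wxnt
Hunk 2: at line 3 remove [cga,ipta,gru] add [wnp,tnnxf,ajnq] -> 9 lines: bgn fbqum cru xwt wnp tnnxf ajnq mgo wxnt
Hunk 3: at line 3 remove [wnp,tnnxf] add [tph] -> 8 lines: bgn fbqum cru xwt tph ajnq mgo wxnt
Hunk 4: at line 3 remove [xwt,tph,ajnq] add [ylexq] -> 6 lines: bgn fbqum cru ylexq mgo wxnt
Hunk 5: at line 2 remove [ylexq] add [jlqw,lpx,jqmuw] -> 8 lines: bgn fbqum cru jlqw lpx jqmuw mgo wxnt
Hunk 6: at line 1 remove [cru,jlqw,lpx] add [pbxx] -> 6 lines: bgn fbqum pbxx jqmuw mgo wxnt
Hunk 7: at line 1 remove [pbxx] add [dad] -> 6 lines: bgn fbqum dad jqmuw mgo wxnt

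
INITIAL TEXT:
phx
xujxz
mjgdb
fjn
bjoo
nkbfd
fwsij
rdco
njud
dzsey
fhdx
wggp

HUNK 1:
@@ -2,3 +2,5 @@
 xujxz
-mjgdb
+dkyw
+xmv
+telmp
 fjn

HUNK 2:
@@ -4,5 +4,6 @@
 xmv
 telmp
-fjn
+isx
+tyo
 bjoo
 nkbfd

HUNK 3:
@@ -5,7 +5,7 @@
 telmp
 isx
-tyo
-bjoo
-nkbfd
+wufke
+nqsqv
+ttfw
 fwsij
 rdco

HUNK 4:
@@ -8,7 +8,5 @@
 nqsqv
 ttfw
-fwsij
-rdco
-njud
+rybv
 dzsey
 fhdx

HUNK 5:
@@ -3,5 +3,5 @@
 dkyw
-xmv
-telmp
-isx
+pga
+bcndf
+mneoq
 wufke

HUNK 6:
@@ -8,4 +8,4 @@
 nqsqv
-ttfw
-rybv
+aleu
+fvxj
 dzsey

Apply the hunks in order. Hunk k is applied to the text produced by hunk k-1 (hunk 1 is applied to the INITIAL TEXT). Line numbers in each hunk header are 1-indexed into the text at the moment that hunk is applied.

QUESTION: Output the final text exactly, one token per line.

Hunk 1: at line 2 remove [mjgdb] add [dkyw,xmv,telmp] -> 14 lines: phx xujxz dkyw xmv telmp fjn bjoo nkbfd fwsij rdco njud dzsey fhdx wggp
Hunk 2: at line 4 remove [fjn] add [isx,tyo] -> 15 lines: phx xujxz dkyw xmv telmp isx tyo bjoo nkbfd fwsij rdco njud dzsey fhdx wggp
Hunk 3: at line 5 remove [tyo,bjoo,nkbfd] add [wufke,nqsqv,ttfw] -> 15 lines: phx xujxz dkyw xmv telmp isx wufke nqsqv ttfw fwsij rdco njud dzsey fhdx wggp
Hunk 4: at line 8 remove [fwsij,rdco,njud] add [rybv] -> 13 lines: phx xujxz dkyw xmv telmp isx wufke nqsqv ttfw rybv dzsey fhdx wggp
Hunk 5: at line 3 remove [xmv,telmp,isx] add [pga,bcndf,mneoq] -> 13 lines: phx xujxz dkyw pga bcndf mneoq wufke nqsqv ttfw rybv dzsey fhdx wggp
Hunk 6: at line 8 remove [ttfw,rybv] add [aleu,fvxj] -> 13 lines: phx xujxz dkyw pga bcndf mneoq wufke nqsqv aleu fvxj dzsey fhdx wggp

Answer: phx
xujxz
dkyw
pga
bcndf
mneoq
wufke
nqsqv
aleu
fvxj
dzsey
fhdx
wggp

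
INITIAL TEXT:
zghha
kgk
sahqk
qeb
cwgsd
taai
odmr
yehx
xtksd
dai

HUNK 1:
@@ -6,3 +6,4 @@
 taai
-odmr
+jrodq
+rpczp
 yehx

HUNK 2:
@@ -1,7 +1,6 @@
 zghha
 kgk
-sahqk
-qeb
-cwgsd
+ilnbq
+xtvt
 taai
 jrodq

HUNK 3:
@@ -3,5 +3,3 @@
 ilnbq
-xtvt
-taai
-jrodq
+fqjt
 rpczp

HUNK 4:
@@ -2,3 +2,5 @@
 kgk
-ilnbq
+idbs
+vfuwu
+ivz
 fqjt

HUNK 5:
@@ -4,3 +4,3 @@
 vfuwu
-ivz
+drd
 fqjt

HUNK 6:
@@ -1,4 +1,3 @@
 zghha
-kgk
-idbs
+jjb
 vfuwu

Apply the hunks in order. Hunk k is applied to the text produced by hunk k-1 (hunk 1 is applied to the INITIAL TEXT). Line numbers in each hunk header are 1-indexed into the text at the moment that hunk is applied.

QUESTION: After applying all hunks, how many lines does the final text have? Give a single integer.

Answer: 9

Derivation:
Hunk 1: at line 6 remove [odmr] add [jrodq,rpczp] -> 11 lines: zghha kgk sahqk qeb cwgsd taai jrodq rpczp yehx xtksd dai
Hunk 2: at line 1 remove [sahqk,qeb,cwgsd] add [ilnbq,xtvt] -> 10 lines: zghha kgk ilnbq xtvt taai jrodq rpczp yehx xtksd dai
Hunk 3: at line 3 remove [xtvt,taai,jrodq] add [fqjt] -> 8 lines: zghha kgk ilnbq fqjt rpczp yehx xtksd dai
Hunk 4: at line 2 remove [ilnbq] add [idbs,vfuwu,ivz] -> 10 lines: zghha kgk idbs vfuwu ivz fqjt rpczp yehx xtksd dai
Hunk 5: at line 4 remove [ivz] add [drd] -> 10 lines: zghha kgk idbs vfuwu drd fqjt rpczp yehx xtksd dai
Hunk 6: at line 1 remove [kgk,idbs] add [jjb] -> 9 lines: zghha jjb vfuwu drd fqjt rpczp yehx xtksd dai
Final line count: 9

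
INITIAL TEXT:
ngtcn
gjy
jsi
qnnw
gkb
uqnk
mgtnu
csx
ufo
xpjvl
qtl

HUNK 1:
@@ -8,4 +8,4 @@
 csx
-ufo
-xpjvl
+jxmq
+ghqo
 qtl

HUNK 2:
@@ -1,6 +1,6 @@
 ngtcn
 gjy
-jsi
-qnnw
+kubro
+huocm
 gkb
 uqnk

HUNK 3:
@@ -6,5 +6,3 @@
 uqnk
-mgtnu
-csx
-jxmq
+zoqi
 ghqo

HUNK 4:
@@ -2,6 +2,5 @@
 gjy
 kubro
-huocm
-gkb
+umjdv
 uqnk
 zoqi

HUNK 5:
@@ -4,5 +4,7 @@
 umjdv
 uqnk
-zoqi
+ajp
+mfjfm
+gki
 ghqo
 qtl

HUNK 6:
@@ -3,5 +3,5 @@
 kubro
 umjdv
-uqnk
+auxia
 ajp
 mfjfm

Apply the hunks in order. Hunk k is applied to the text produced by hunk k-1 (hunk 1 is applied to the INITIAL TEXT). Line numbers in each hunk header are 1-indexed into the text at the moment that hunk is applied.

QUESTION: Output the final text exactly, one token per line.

Answer: ngtcn
gjy
kubro
umjdv
auxia
ajp
mfjfm
gki
ghqo
qtl

Derivation:
Hunk 1: at line 8 remove [ufo,xpjvl] add [jxmq,ghqo] -> 11 lines: ngtcn gjy jsi qnnw gkb uqnk mgtnu csx jxmq ghqo qtl
Hunk 2: at line 1 remove [jsi,qnnw] add [kubro,huocm] -> 11 lines: ngtcn gjy kubro huocm gkb uqnk mgtnu csx jxmq ghqo qtl
Hunk 3: at line 6 remove [mgtnu,csx,jxmq] add [zoqi] -> 9 lines: ngtcn gjy kubro huocm gkb uqnk zoqi ghqo qtl
Hunk 4: at line 2 remove [huocm,gkb] add [umjdv] -> 8 lines: ngtcn gjy kubro umjdv uqnk zoqi ghqo qtl
Hunk 5: at line 4 remove [zoqi] add [ajp,mfjfm,gki] -> 10 lines: ngtcn gjy kubro umjdv uqnk ajp mfjfm gki ghqo qtl
Hunk 6: at line 3 remove [uqnk] add [auxia] -> 10 lines: ngtcn gjy kubro umjdv auxia ajp mfjfm gki ghqo qtl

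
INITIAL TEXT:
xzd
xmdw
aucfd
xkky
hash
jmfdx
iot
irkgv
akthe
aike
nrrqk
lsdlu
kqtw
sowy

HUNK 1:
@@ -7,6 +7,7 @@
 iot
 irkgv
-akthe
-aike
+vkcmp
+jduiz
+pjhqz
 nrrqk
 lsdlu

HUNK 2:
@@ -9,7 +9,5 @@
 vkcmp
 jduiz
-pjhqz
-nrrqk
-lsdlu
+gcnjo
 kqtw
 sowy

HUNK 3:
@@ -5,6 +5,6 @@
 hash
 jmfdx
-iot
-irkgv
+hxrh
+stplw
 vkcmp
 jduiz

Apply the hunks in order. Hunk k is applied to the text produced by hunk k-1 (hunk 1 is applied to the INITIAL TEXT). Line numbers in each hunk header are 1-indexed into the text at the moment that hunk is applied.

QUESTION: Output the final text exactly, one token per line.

Answer: xzd
xmdw
aucfd
xkky
hash
jmfdx
hxrh
stplw
vkcmp
jduiz
gcnjo
kqtw
sowy

Derivation:
Hunk 1: at line 7 remove [akthe,aike] add [vkcmp,jduiz,pjhqz] -> 15 lines: xzd xmdw aucfd xkky hash jmfdx iot irkgv vkcmp jduiz pjhqz nrrqk lsdlu kqtw sowy
Hunk 2: at line 9 remove [pjhqz,nrrqk,lsdlu] add [gcnjo] -> 13 lines: xzd xmdw aucfd xkky hash jmfdx iot irkgv vkcmp jduiz gcnjo kqtw sowy
Hunk 3: at line 5 remove [iot,irkgv] add [hxrh,stplw] -> 13 lines: xzd xmdw aucfd xkky hash jmfdx hxrh stplw vkcmp jduiz gcnjo kqtw sowy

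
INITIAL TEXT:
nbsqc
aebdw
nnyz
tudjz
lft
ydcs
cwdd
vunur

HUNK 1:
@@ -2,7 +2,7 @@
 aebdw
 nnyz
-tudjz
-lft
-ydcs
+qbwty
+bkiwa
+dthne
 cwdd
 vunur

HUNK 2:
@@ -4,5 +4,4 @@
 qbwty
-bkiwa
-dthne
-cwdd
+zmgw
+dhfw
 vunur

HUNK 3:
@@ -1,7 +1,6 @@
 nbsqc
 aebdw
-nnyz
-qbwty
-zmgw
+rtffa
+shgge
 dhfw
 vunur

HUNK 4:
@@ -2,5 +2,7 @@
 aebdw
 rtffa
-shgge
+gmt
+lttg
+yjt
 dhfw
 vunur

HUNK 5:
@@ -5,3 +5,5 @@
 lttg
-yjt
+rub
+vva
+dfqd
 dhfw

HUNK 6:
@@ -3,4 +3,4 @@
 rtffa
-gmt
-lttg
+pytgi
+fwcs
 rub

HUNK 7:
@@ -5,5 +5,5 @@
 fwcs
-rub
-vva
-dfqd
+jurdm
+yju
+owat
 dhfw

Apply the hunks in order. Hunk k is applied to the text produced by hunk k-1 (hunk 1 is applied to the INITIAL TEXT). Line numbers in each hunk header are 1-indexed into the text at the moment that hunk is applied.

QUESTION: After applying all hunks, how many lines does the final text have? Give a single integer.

Hunk 1: at line 2 remove [tudjz,lft,ydcs] add [qbwty,bkiwa,dthne] -> 8 lines: nbsqc aebdw nnyz qbwty bkiwa dthne cwdd vunur
Hunk 2: at line 4 remove [bkiwa,dthne,cwdd] add [zmgw,dhfw] -> 7 lines: nbsqc aebdw nnyz qbwty zmgw dhfw vunur
Hunk 3: at line 1 remove [nnyz,qbwty,zmgw] add [rtffa,shgge] -> 6 lines: nbsqc aebdw rtffa shgge dhfw vunur
Hunk 4: at line 2 remove [shgge] add [gmt,lttg,yjt] -> 8 lines: nbsqc aebdw rtffa gmt lttg yjt dhfw vunur
Hunk 5: at line 5 remove [yjt] add [rub,vva,dfqd] -> 10 lines: nbsqc aebdw rtffa gmt lttg rub vva dfqd dhfw vunur
Hunk 6: at line 3 remove [gmt,lttg] add [pytgi,fwcs] -> 10 lines: nbsqc aebdw rtffa pytgi fwcs rub vva dfqd dhfw vunur
Hunk 7: at line 5 remove [rub,vva,dfqd] add [jurdm,yju,owat] -> 10 lines: nbsqc aebdw rtffa pytgi fwcs jurdm yju owat dhfw vunur
Final line count: 10

Answer: 10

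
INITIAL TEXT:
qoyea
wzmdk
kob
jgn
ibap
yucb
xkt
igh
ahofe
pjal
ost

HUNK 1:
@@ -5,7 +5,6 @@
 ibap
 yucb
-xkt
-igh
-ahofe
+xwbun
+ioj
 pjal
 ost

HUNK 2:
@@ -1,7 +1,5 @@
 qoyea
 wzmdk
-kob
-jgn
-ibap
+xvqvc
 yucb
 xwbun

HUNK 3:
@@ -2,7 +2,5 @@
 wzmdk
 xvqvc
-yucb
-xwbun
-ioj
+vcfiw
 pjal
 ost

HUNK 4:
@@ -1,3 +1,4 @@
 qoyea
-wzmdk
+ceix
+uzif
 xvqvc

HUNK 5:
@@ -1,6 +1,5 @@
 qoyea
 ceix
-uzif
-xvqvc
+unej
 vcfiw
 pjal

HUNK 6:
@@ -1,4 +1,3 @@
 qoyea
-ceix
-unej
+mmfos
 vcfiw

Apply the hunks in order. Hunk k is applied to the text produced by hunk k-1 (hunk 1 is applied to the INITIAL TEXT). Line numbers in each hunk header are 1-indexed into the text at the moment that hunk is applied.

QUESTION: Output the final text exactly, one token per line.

Answer: qoyea
mmfos
vcfiw
pjal
ost

Derivation:
Hunk 1: at line 5 remove [xkt,igh,ahofe] add [xwbun,ioj] -> 10 lines: qoyea wzmdk kob jgn ibap yucb xwbun ioj pjal ost
Hunk 2: at line 1 remove [kob,jgn,ibap] add [xvqvc] -> 8 lines: qoyea wzmdk xvqvc yucb xwbun ioj pjal ost
Hunk 3: at line 2 remove [yucb,xwbun,ioj] add [vcfiw] -> 6 lines: qoyea wzmdk xvqvc vcfiw pjal ost
Hunk 4: at line 1 remove [wzmdk] add [ceix,uzif] -> 7 lines: qoyea ceix uzif xvqvc vcfiw pjal ost
Hunk 5: at line 1 remove [uzif,xvqvc] add [unej] -> 6 lines: qoyea ceix unej vcfiw pjal ost
Hunk 6: at line 1 remove [ceix,unej] add [mmfos] -> 5 lines: qoyea mmfos vcfiw pjal ost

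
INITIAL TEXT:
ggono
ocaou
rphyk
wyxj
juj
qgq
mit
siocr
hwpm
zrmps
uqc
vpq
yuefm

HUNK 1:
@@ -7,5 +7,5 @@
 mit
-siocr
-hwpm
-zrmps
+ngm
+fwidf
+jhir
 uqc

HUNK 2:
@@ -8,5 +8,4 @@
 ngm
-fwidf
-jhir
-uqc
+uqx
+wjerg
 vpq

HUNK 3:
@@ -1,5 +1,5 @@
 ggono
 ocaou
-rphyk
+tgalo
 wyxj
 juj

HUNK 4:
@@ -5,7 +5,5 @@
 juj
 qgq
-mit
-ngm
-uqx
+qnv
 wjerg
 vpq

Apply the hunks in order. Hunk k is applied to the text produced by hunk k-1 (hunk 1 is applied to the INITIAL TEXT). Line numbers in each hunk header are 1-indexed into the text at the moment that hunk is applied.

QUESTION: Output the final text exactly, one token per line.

Answer: ggono
ocaou
tgalo
wyxj
juj
qgq
qnv
wjerg
vpq
yuefm

Derivation:
Hunk 1: at line 7 remove [siocr,hwpm,zrmps] add [ngm,fwidf,jhir] -> 13 lines: ggono ocaou rphyk wyxj juj qgq mit ngm fwidf jhir uqc vpq yuefm
Hunk 2: at line 8 remove [fwidf,jhir,uqc] add [uqx,wjerg] -> 12 lines: ggono ocaou rphyk wyxj juj qgq mit ngm uqx wjerg vpq yuefm
Hunk 3: at line 1 remove [rphyk] add [tgalo] -> 12 lines: ggono ocaou tgalo wyxj juj qgq mit ngm uqx wjerg vpq yuefm
Hunk 4: at line 5 remove [mit,ngm,uqx] add [qnv] -> 10 lines: ggono ocaou tgalo wyxj juj qgq qnv wjerg vpq yuefm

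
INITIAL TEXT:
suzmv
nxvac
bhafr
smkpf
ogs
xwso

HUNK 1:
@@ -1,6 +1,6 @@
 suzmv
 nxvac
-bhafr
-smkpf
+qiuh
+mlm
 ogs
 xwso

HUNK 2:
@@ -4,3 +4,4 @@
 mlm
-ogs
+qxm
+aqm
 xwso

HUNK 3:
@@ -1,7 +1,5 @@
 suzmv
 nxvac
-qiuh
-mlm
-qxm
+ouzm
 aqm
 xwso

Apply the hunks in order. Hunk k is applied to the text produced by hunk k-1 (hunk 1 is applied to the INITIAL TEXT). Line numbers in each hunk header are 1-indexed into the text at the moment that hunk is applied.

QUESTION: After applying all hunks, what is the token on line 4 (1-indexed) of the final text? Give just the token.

Hunk 1: at line 1 remove [bhafr,smkpf] add [qiuh,mlm] -> 6 lines: suzmv nxvac qiuh mlm ogs xwso
Hunk 2: at line 4 remove [ogs] add [qxm,aqm] -> 7 lines: suzmv nxvac qiuh mlm qxm aqm xwso
Hunk 3: at line 1 remove [qiuh,mlm,qxm] add [ouzm] -> 5 lines: suzmv nxvac ouzm aqm xwso
Final line 4: aqm

Answer: aqm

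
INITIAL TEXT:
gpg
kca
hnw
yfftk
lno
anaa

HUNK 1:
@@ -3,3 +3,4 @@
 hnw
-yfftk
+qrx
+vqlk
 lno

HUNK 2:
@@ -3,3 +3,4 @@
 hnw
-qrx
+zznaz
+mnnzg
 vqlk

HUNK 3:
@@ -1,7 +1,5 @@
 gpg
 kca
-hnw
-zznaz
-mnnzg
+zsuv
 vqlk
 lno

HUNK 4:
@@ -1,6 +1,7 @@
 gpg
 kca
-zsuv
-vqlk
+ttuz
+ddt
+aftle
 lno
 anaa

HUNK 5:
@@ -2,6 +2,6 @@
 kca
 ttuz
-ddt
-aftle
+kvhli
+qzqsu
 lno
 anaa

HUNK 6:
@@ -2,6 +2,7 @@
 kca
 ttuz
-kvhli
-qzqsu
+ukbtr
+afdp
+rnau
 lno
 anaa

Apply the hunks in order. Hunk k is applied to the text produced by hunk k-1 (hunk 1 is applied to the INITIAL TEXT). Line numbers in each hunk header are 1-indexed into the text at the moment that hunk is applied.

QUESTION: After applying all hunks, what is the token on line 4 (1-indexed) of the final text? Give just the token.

Hunk 1: at line 3 remove [yfftk] add [qrx,vqlk] -> 7 lines: gpg kca hnw qrx vqlk lno anaa
Hunk 2: at line 3 remove [qrx] add [zznaz,mnnzg] -> 8 lines: gpg kca hnw zznaz mnnzg vqlk lno anaa
Hunk 3: at line 1 remove [hnw,zznaz,mnnzg] add [zsuv] -> 6 lines: gpg kca zsuv vqlk lno anaa
Hunk 4: at line 1 remove [zsuv,vqlk] add [ttuz,ddt,aftle] -> 7 lines: gpg kca ttuz ddt aftle lno anaa
Hunk 5: at line 2 remove [ddt,aftle] add [kvhli,qzqsu] -> 7 lines: gpg kca ttuz kvhli qzqsu lno anaa
Hunk 6: at line 2 remove [kvhli,qzqsu] add [ukbtr,afdp,rnau] -> 8 lines: gpg kca ttuz ukbtr afdp rnau lno anaa
Final line 4: ukbtr

Answer: ukbtr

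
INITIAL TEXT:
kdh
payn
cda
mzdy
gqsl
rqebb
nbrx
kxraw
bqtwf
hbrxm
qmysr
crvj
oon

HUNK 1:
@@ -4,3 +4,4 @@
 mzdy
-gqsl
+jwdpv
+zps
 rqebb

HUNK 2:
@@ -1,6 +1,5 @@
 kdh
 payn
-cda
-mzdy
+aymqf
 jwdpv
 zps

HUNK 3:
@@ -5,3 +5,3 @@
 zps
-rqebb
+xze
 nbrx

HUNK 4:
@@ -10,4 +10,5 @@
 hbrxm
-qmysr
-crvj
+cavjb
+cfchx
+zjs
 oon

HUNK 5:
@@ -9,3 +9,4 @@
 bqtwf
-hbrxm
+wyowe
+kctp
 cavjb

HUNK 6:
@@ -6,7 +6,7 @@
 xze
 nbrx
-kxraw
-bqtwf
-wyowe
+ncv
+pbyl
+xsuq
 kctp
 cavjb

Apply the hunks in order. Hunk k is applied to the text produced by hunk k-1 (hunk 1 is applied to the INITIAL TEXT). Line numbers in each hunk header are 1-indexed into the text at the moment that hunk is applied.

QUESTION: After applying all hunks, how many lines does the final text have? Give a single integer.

Hunk 1: at line 4 remove [gqsl] add [jwdpv,zps] -> 14 lines: kdh payn cda mzdy jwdpv zps rqebb nbrx kxraw bqtwf hbrxm qmysr crvj oon
Hunk 2: at line 1 remove [cda,mzdy] add [aymqf] -> 13 lines: kdh payn aymqf jwdpv zps rqebb nbrx kxraw bqtwf hbrxm qmysr crvj oon
Hunk 3: at line 5 remove [rqebb] add [xze] -> 13 lines: kdh payn aymqf jwdpv zps xze nbrx kxraw bqtwf hbrxm qmysr crvj oon
Hunk 4: at line 10 remove [qmysr,crvj] add [cavjb,cfchx,zjs] -> 14 lines: kdh payn aymqf jwdpv zps xze nbrx kxraw bqtwf hbrxm cavjb cfchx zjs oon
Hunk 5: at line 9 remove [hbrxm] add [wyowe,kctp] -> 15 lines: kdh payn aymqf jwdpv zps xze nbrx kxraw bqtwf wyowe kctp cavjb cfchx zjs oon
Hunk 6: at line 6 remove [kxraw,bqtwf,wyowe] add [ncv,pbyl,xsuq] -> 15 lines: kdh payn aymqf jwdpv zps xze nbrx ncv pbyl xsuq kctp cavjb cfchx zjs oon
Final line count: 15

Answer: 15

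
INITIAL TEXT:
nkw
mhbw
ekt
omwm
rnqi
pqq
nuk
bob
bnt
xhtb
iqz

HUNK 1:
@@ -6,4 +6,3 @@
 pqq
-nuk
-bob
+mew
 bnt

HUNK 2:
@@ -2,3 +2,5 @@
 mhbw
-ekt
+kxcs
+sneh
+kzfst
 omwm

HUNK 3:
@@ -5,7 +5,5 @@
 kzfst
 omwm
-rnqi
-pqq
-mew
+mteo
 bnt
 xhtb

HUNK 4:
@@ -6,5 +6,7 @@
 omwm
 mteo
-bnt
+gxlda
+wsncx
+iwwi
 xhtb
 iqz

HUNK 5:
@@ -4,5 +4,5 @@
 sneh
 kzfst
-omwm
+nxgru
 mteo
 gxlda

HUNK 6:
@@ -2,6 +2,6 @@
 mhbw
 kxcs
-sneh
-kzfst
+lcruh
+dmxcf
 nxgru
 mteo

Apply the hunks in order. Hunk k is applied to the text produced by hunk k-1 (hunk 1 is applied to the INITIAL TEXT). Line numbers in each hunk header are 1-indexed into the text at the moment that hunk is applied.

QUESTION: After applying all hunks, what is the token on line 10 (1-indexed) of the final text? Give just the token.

Answer: iwwi

Derivation:
Hunk 1: at line 6 remove [nuk,bob] add [mew] -> 10 lines: nkw mhbw ekt omwm rnqi pqq mew bnt xhtb iqz
Hunk 2: at line 2 remove [ekt] add [kxcs,sneh,kzfst] -> 12 lines: nkw mhbw kxcs sneh kzfst omwm rnqi pqq mew bnt xhtb iqz
Hunk 3: at line 5 remove [rnqi,pqq,mew] add [mteo] -> 10 lines: nkw mhbw kxcs sneh kzfst omwm mteo bnt xhtb iqz
Hunk 4: at line 6 remove [bnt] add [gxlda,wsncx,iwwi] -> 12 lines: nkw mhbw kxcs sneh kzfst omwm mteo gxlda wsncx iwwi xhtb iqz
Hunk 5: at line 4 remove [omwm] add [nxgru] -> 12 lines: nkw mhbw kxcs sneh kzfst nxgru mteo gxlda wsncx iwwi xhtb iqz
Hunk 6: at line 2 remove [sneh,kzfst] add [lcruh,dmxcf] -> 12 lines: nkw mhbw kxcs lcruh dmxcf nxgru mteo gxlda wsncx iwwi xhtb iqz
Final line 10: iwwi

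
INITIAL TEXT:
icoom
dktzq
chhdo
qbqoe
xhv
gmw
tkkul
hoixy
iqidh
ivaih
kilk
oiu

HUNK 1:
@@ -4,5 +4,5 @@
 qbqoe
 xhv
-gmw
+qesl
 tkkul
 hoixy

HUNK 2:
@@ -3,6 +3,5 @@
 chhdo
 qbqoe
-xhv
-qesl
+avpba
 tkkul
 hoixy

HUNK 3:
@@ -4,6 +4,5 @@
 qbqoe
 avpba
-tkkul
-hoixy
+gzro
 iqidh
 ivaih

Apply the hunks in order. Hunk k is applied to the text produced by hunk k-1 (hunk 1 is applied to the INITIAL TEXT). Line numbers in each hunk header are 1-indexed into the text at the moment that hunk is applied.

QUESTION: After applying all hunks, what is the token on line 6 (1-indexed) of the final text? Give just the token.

Hunk 1: at line 4 remove [gmw] add [qesl] -> 12 lines: icoom dktzq chhdo qbqoe xhv qesl tkkul hoixy iqidh ivaih kilk oiu
Hunk 2: at line 3 remove [xhv,qesl] add [avpba] -> 11 lines: icoom dktzq chhdo qbqoe avpba tkkul hoixy iqidh ivaih kilk oiu
Hunk 3: at line 4 remove [tkkul,hoixy] add [gzro] -> 10 lines: icoom dktzq chhdo qbqoe avpba gzro iqidh ivaih kilk oiu
Final line 6: gzro

Answer: gzro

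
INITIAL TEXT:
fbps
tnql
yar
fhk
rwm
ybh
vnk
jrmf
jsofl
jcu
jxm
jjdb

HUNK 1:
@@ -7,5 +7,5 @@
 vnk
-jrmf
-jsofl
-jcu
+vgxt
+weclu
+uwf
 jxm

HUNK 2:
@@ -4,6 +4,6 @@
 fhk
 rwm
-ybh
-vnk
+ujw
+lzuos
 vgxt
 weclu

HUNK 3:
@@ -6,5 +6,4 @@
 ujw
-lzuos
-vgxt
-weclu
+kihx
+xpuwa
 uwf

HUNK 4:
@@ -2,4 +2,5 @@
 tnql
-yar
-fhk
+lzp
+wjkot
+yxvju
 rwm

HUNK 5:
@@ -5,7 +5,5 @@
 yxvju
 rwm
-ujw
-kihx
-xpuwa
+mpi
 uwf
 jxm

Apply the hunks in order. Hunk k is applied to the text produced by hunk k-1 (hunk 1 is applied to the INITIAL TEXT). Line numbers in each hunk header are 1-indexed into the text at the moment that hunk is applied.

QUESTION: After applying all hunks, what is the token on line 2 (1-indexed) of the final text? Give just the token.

Hunk 1: at line 7 remove [jrmf,jsofl,jcu] add [vgxt,weclu,uwf] -> 12 lines: fbps tnql yar fhk rwm ybh vnk vgxt weclu uwf jxm jjdb
Hunk 2: at line 4 remove [ybh,vnk] add [ujw,lzuos] -> 12 lines: fbps tnql yar fhk rwm ujw lzuos vgxt weclu uwf jxm jjdb
Hunk 3: at line 6 remove [lzuos,vgxt,weclu] add [kihx,xpuwa] -> 11 lines: fbps tnql yar fhk rwm ujw kihx xpuwa uwf jxm jjdb
Hunk 4: at line 2 remove [yar,fhk] add [lzp,wjkot,yxvju] -> 12 lines: fbps tnql lzp wjkot yxvju rwm ujw kihx xpuwa uwf jxm jjdb
Hunk 5: at line 5 remove [ujw,kihx,xpuwa] add [mpi] -> 10 lines: fbps tnql lzp wjkot yxvju rwm mpi uwf jxm jjdb
Final line 2: tnql

Answer: tnql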